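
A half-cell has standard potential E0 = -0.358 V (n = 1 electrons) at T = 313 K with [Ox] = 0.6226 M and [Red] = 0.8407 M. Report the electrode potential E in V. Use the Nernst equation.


Apply the Nernst equation: E = E0 + (RT/nF)*ln([Ox]/[Red])
Step 1: RT/nF = 8.314*313/(1*96485) = 0.02697085 V
Step 2: [Ox]/[Red] = 0.6226/0.8407 = 0.740573
Step 3: ln(0.740573) = -0.300331
Step 4: correction = 0.02697085 * -0.300331 = -0.008 V
E = -0.358 + -0.008 = -0.366 V

-0.366 V


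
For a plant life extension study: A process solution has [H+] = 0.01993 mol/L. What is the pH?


pH = −log10[H+]
pH = −log10(0.01993) = 1.7

1.7


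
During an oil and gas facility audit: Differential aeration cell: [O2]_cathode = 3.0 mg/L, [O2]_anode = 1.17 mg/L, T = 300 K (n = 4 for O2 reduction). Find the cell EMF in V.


Apply the Nernst concentration-cell relation: E = (RT/nF)*ln(C_cathode/C_anode)
RT/nF = 8.314*300/(4*96485) = 0.00646266 V
ln(3.0/1.17) = 0.94161
E = 0.00646266 * 0.94161 = 0.00609 V

0.00609 V


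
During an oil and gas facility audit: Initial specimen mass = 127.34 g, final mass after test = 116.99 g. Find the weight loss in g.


Weight loss = initial − final
WL = 127.34 − 116.99 = 10.35 g

10.35 g


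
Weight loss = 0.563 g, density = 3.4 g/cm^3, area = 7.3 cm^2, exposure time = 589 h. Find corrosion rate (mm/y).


Apply the mm/y weight-loss relation: CR = 87600 * W / (D * A * T)
Numerator: 87600 * 0.563 = 49318.8
Denominator: 3.4 * 7.3 * 589 = 14618.98
CR = 49318.8 / 14618.98 = 3.37361 mm/y

3.37361 mm/y


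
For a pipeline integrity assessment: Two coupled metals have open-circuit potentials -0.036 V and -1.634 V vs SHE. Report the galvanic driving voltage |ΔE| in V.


Driving voltage is the absolute potential difference.
|ΔE| = |-0.036 − (-1.634)| = 1.598 V

1.598 V


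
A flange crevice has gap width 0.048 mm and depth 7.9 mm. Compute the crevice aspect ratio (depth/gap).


Aspect ratio = depth / gap
Ratio = 7.9 / 0.048 = 164.6

164.6


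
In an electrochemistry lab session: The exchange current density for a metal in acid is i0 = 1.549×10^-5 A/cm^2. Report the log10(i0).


i0 = 1.549×10^-5 A/cm^2
log10(i0) = -4.81

-4.81


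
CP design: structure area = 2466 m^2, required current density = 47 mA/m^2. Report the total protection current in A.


I = area * current density, then convert mA → A (÷1000)
I = 2466 * 47 / 1000 = 115.9 A

115.9 A


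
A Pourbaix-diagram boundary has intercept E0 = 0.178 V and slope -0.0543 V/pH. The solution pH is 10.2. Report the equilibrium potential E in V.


Apply the Pourbaix line equation: E = E0 + slope*pH
E = 0.178 + (-0.0543)*10.2 = 0.178 + (-0.55386) = -0.37586 V
Rounded to 4 decimal places: E = -0.3759 V

-0.3759 V


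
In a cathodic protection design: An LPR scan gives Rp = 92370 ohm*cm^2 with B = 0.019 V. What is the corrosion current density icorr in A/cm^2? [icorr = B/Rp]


Apply the Stern-Geary relation: icorr = B / Rp
icorr = 0.019 / 92370 = 2.057×10^-7 A/cm^2

2.057×10^-7 A/cm^2


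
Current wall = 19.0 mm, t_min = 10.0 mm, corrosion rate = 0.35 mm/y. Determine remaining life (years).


Apply the remaining-life relation: RL = (t_current − t_min) / CR
RL = (19.0 − 10.0) / 0.35 = 9.0 / 0.35 = 25.7 years

25.7 years


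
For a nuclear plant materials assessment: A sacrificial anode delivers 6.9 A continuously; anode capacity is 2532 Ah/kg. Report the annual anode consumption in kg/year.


Annual consumption = current * hours per year / capacity
Rate = 6.9 * 8760 / 2532 = 23.9 kg/year

23.9 kg/year


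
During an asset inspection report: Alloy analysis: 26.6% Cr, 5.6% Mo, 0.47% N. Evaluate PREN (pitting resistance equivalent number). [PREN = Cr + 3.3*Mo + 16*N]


Apply the PREN formula: PREN = Cr + 3.3*Mo + 16*N
PREN = 26.6 + 3.3*5.6 + 16*0.47
PREN = 26.6 + 18.48 + 7.52 = 52.6

52.6


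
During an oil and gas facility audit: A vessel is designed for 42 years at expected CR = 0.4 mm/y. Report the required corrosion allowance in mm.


Corrosion allowance = CR × design life
CA = 0.4 * 42 = 16.8 mm

16.8 mm


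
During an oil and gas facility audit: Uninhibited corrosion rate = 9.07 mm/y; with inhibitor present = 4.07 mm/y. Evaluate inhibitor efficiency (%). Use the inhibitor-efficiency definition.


Apply the inhibitor-efficiency definition: IE = (CR_blank − CR_inh)/CR_blank × 100
IE = (9.07 − 4.07) / 9.07 × 100
IE = 5.0 / 9.07 × 100 = 55.1 %

55.1 %


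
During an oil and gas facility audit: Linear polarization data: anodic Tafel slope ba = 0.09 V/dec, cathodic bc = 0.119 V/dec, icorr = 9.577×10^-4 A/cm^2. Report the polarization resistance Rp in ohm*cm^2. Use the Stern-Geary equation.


Apply the Stern-Geary equation: Rp = ba*bc / (2.303*icorr*(ba+bc))
ba*bc = 0.09*0.119 = 0.01071
ba+bc = 0.209; 2.303*icorr*(ba+bc) = 2.303*9.577×10^-4*0.209 = 4.6096687×10^-4
Rp = 0.01071 / 4.6096687×10^-4 = 23.2 ohm*cm^2

23.2 ohm*cm^2


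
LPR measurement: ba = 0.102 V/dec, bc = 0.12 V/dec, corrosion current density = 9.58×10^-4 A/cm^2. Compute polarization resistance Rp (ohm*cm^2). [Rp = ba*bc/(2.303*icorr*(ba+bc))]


Apply the Stern-Geary equation: Rp = ba*bc / (2.303*icorr*(ba+bc))
ba*bc = 0.102*0.12 = 0.01224
ba+bc = 0.222; 2.303*icorr*(ba+bc) = 2.303*9.58×10^-4*0.222 = 4.8979283×10^-4
Rp = 0.01224 / 4.8979283×10^-4 = 24.99 ohm*cm^2

24.99 ohm*cm^2


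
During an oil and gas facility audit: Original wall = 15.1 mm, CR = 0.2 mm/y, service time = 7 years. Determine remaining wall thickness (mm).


Remaining wall = original − CR × time
t = 15.1 − 0.2*7 = 15.1 − 1.4 = 13.7 mm

13.7 mm


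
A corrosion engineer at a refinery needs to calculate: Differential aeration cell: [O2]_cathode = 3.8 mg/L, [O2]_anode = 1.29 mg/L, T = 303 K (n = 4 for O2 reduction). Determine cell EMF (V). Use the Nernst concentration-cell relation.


Apply the Nernst concentration-cell relation: E = (RT/nF)*ln(C_cathode/C_anode)
RT/nF = 8.314*303/(4*96485) = 0.00652729 V
ln(3.8/1.29) = 1.08036
E = 0.00652729 * 1.08036 = 0.00705 V

0.00705 V


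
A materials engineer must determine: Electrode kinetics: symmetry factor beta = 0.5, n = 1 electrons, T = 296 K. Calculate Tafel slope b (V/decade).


Apply the Tafel slope relation: b = 2.303*R*T/(beta*n*F)
Numerator: 2.303 * 8.314 * 296 = 5667.55
Denominator: 0.5 * 1 * 96485 = 48242.5
b = 5667.55 / 48242.5 = 0.117 V/decade

0.117 V/decade


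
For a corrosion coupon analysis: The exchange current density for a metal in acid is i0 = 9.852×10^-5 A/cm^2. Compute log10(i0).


i0 = 9.852×10^-5 A/cm^2
log10(i0) = -4.006

-4.006


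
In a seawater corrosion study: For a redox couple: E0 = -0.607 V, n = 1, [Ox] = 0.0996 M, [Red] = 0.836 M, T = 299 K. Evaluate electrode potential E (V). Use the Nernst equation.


Apply the Nernst equation: E = E0 + (RT/nF)*ln([Ox]/[Red])
Step 1: RT/nF = 8.314*299/(1*96485) = 0.02576448 V
Step 2: [Ox]/[Red] = 0.0996/0.836 = 0.119139
Step 3: ln(0.119139) = -2.127464
Step 4: correction = 0.02576448 * -2.127464 = -0.0548 V
E = -0.607 + -0.0548 = -0.6618 V

-0.6618 V


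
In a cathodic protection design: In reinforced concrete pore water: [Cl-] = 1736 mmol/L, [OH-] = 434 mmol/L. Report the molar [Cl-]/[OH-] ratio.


Threshold parameter = [Cl-] / [OH-] (molar basis; both in mmol/L, so units cancel)
Ratio = 1736 / 434 = 4.0

4.0


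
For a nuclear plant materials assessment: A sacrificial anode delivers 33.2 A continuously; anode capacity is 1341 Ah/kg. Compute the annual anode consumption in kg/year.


Annual consumption = current * hours per year / capacity
Rate = 33.2 * 8760 / 1341 = 216.9 kg/year

216.9 kg/year


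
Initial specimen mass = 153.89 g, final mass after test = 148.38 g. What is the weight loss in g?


Weight loss = initial − final
WL = 153.89 − 148.38 = 5.51 g

5.51 g


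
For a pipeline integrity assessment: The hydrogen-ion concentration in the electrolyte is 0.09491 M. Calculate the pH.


pH = −log10[H+]
pH = −log10(0.09491) = 1.02

1.02


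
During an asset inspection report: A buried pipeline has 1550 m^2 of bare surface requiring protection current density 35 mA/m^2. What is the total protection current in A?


I = area * current density, then convert mA → A (÷1000)
I = 1550 * 35 / 1000 = 54.25 A

54.25 A


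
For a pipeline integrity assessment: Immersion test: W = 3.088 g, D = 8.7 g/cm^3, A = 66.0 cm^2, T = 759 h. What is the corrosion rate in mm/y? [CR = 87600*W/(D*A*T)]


Apply the mm/y weight-loss relation: CR = 87600 * W / (D * A * T)
Numerator: 87600 * 3.088 = 270508.8
Denominator: 8.7 * 66.0 * 759 = 435817.8
CR = 270508.8 / 435817.8 = 0.620692 mm/y

0.620692 mm/y


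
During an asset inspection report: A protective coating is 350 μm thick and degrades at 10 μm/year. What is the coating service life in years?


Service life = thickness / degradation rate
Life = 350 / 10 = 35.0 years

35.0 years


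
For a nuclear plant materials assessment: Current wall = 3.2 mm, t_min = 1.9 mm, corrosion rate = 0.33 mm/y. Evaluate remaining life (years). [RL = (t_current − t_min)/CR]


Apply the remaining-life relation: RL = (t_current − t_min) / CR
RL = (3.2 − 1.9) / 0.33 = 1.3 / 0.33 = 3.9 years

3.9 years


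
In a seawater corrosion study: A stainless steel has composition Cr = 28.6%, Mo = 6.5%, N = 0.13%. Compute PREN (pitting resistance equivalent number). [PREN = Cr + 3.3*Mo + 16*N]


Apply the PREN formula: PREN = Cr + 3.3*Mo + 16*N
PREN = 28.6 + 3.3*6.5 + 16*0.13
PREN = 28.6 + 21.45 + 2.08 = 52.13

52.13


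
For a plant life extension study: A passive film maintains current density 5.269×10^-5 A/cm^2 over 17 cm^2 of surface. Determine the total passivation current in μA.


I = i_pass * A, then convert A → μA (×10^6)
I = 5.269×10^-5 * 17 * 10^6 = 895.73 μA

895.73 μA


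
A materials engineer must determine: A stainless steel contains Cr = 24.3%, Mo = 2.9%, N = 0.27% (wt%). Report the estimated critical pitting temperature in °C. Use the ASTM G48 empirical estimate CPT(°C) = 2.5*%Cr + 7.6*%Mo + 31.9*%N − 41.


Apply the ASTM G48 empirical CPT estimate: CPT(°C) = 2.5*%Cr + 7.6*%Mo + 31.9*%N − 41
2.5*24.3 = 60.75; 7.6*2.9 = 22.04; 31.9*0.27 = 8.613
CPT = 60.75 + 22.04 + 8.613 − 41 = 50.403 °C
Rounded to 0.1 °C: CPT ≈ 50.4 °C

50.4 °C


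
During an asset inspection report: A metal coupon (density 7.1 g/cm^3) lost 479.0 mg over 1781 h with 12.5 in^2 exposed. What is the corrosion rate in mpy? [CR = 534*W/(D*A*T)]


Apply the mpy weight-loss relation: CR = 534 * W / (D * A * T)
Numerator: 534 * 479.0 = 255786.0
Denominator: 7.1 * 12.5 * 1781 = 158063.75
CR = 255786.0 / 158063.75 = 1.61825 mpy

1.61825 mpy


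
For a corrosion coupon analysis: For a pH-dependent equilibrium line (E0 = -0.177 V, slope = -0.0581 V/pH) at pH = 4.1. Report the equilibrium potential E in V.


Apply the Pourbaix line equation: E = E0 + slope*pH
E = -0.177 + (-0.0581)*4.1 = -0.177 + (-0.23821) = -0.41521 V
Rounded to 3 decimal places: E = -0.415 V

-0.415 V


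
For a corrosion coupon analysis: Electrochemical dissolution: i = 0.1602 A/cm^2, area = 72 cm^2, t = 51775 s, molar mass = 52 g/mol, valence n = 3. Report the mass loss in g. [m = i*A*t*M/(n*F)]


Apply Faraday's law: m = i*A*t*M / (n*F)
Total charge passed Q = i*A*t = 0.1602*72*51775 = 597193.56 C
m = Q*M/(n*F) = 597193.56*52/(3*96485) = 107.2846 g

107.2846 g


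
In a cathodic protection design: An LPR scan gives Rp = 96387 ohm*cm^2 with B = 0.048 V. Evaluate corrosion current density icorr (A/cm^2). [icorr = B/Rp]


Apply the Stern-Geary relation: icorr = B / Rp
icorr = 0.048 / 96387 = 4.98×10^-7 A/cm^2

4.98×10^-7 A/cm^2


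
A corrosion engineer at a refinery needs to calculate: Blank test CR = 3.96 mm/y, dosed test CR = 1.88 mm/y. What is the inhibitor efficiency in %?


Apply the inhibitor-efficiency definition: IE = (CR_blank − CR_inh)/CR_blank × 100
IE = (3.96 − 1.88) / 3.96 × 100
IE = 2.08 / 3.96 × 100 = 52.5 %

52.5 %


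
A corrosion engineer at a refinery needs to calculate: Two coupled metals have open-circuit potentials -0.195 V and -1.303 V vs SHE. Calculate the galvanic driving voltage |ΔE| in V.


Driving voltage is the absolute potential difference.
|ΔE| = |-0.195 − (-1.303)| = 1.108 V

1.108 V


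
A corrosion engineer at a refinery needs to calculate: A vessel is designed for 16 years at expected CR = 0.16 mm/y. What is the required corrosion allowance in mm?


Corrosion allowance = CR × design life
CA = 0.16 * 16 = 2.56 mm

2.56 mm


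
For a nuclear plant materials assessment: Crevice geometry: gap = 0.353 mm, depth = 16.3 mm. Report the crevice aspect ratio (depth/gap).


Aspect ratio = depth / gap
Ratio = 16.3 / 0.353 = 46.2

46.2


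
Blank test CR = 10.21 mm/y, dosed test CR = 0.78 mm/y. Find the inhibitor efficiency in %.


Apply the inhibitor-efficiency definition: IE = (CR_blank − CR_inh)/CR_blank × 100
IE = (10.21 − 0.78) / 10.21 × 100
IE = 9.43 / 10.21 × 100 = 92.4 %

92.4 %


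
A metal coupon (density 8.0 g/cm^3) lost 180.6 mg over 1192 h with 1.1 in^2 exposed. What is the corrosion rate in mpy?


Apply the mpy weight-loss relation: CR = 534 * W / (D * A * T)
Numerator: 534 * 180.6 = 96440.4
Denominator: 8.0 * 1.1 * 1192 = 10489.6
CR = 96440.4 / 10489.6 = 9.19391 mpy

9.19391 mpy


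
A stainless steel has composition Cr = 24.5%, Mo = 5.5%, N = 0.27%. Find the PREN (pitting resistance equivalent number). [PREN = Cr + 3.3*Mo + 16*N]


Apply the PREN formula: PREN = Cr + 3.3*Mo + 16*N
PREN = 24.5 + 3.3*5.5 + 16*0.27
PREN = 24.5 + 18.15 + 4.32 = 46.97

46.97


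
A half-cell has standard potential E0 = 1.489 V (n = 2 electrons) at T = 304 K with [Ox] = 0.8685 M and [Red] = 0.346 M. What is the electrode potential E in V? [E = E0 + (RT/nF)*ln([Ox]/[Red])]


Apply the Nernst equation: E = E0 + (RT/nF)*ln([Ox]/[Red])
Step 1: RT/nF = 8.314*304/(2*96485) = 0.01309766 V
Step 2: [Ox]/[Red] = 0.8685/0.346 = 2.510116
Step 3: ln(2.510116) = 0.920329
Step 4: correction = 0.01309766 * 0.920329 = 0.012 V
E = 1.489 + 0.012 = 1.501 V

1.501 V


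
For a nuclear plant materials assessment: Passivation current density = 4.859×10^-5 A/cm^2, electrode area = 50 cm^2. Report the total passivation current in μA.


I = i_pass * A, then convert A → μA (×10^6)
I = 4.859×10^-5 * 50 * 10^6 = 2429.5 μA

2429.5 μA


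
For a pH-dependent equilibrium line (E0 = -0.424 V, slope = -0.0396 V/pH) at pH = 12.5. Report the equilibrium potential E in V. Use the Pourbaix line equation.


Apply the Pourbaix line equation: E = E0 + slope*pH
E = -0.424 + (-0.0396)*12.5 = -0.424 + (-0.495) = -0.919 V
Rounded to 4 decimal places: E = -0.9190 V

-0.9190 V


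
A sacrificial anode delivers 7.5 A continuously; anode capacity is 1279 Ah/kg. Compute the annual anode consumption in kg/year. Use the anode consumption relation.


Annual consumption = current * hours per year / capacity
Rate = 7.5 * 8760 / 1279 = 51.4 kg/year

51.4 kg/year


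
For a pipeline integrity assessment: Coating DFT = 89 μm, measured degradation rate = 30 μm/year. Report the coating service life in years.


Service life = thickness / degradation rate
Life = 89 / 30 = 3.0 years

3.0 years


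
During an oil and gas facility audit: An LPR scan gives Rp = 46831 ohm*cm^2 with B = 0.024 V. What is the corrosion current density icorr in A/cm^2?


Apply the Stern-Geary relation: icorr = B / Rp
icorr = 0.024 / 46831 = 5.125×10^-7 A/cm^2

5.125×10^-7 A/cm^2


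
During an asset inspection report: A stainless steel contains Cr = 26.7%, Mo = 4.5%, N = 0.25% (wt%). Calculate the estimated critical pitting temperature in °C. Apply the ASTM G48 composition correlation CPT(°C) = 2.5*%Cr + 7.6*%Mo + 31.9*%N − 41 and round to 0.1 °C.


Apply the ASTM G48 empirical CPT estimate: CPT(°C) = 2.5*%Cr + 7.6*%Mo + 31.9*%N − 41
2.5*26.7 = 66.75; 7.6*4.5 = 34.2; 31.9*0.25 = 7.975
CPT = 66.75 + 34.2 + 7.975 − 41 = 67.925 °C
Rounded to 0.1 °C: CPT ≈ 67.9 °C

67.9 °C


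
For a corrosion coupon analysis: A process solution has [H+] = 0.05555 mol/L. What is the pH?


pH = −log10[H+]
pH = −log10(0.05555) = 1.26

1.26


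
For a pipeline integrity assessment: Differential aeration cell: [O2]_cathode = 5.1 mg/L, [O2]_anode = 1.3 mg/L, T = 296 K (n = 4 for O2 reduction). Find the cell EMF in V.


Apply the Nernst concentration-cell relation: E = (RT/nF)*ln(C_cathode/C_anode)
RT/nF = 8.314*296/(4*96485) = 0.00637649 V
ln(5.1/1.3) = 1.36688
E = 0.00637649 * 1.36688 = 0.00872 V

0.00872 V


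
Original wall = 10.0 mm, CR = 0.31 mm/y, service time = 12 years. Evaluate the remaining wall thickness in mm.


Remaining wall = original − CR × time
t = 10.0 − 0.31*12 = 10.0 − 3.72 = 6.28 mm

6.28 mm


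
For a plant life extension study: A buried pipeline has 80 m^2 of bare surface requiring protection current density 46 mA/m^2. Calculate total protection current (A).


I = area * current density, then convert mA → A (÷1000)
I = 80 * 46 / 1000 = 3.68 A

3.68 A


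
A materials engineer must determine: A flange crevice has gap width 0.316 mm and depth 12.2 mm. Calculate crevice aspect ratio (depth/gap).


Aspect ratio = depth / gap
Ratio = 12.2 / 0.316 = 38.6

38.6


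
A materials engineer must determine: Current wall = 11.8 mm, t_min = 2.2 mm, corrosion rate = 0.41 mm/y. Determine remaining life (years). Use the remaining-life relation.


Apply the remaining-life relation: RL = (t_current − t_min) / CR
RL = (11.8 − 2.2) / 0.41 = 9.6 / 0.41 = 23.4 years

23.4 years


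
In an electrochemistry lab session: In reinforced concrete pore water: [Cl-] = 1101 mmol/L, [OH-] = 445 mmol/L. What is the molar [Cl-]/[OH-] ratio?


Threshold parameter = [Cl-] / [OH-] (molar basis; both in mmol/L, so units cancel)
Ratio = 1101 / 445 = 2.47

2.47


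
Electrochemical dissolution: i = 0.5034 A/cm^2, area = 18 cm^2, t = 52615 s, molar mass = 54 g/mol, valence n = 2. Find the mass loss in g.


Apply Faraday's law: m = i*A*t*M / (n*F)
Total charge passed Q = i*A*t = 0.5034*18*52615 = 476755.038 C
m = Q*M/(n*F) = 476755.038*54/(2*96485) = 133.4133 g

133.4133 g


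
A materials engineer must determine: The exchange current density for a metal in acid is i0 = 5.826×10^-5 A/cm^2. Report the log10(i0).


i0 = 5.826×10^-5 A/cm^2
log10(i0) = -4.235

-4.235


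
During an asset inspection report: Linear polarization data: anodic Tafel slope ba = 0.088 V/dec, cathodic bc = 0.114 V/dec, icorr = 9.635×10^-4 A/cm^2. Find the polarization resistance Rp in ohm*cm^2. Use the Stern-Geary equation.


Apply the Stern-Geary equation: Rp = ba*bc / (2.303*icorr*(ba+bc))
ba*bc = 0.088*0.114 = 0.010032
ba+bc = 0.202; 2.303*icorr*(ba+bc) = 2.303*9.635×10^-4*0.202 = 4.4822598×10^-4
Rp = 0.010032 / 4.4822598×10^-4 = 22.4 ohm*cm^2

22.4 ohm*cm^2


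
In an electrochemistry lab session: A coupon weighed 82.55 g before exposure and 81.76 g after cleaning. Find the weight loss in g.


Weight loss = initial − final
WL = 82.55 − 81.76 = 0.79 g

0.79 g


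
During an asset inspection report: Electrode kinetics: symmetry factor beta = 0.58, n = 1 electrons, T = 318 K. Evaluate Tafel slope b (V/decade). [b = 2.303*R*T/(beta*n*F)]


Apply the Tafel slope relation: b = 2.303*R*T/(beta*n*F)
Numerator: 2.303 * 8.314 * 318 = 6088.79
Denominator: 0.58 * 1 * 96485 = 55961.3
b = 6088.79 / 55961.3 = 0.1088 V/decade

0.1088 V/decade


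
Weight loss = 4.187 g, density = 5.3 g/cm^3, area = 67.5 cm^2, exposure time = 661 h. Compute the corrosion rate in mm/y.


Apply the mm/y weight-loss relation: CR = 87600 * W / (D * A * T)
Numerator: 87600 * 4.187 = 366781.2
Denominator: 5.3 * 67.5 * 661 = 236472.75
CR = 366781.2 / 236472.75 = 1.551051 mm/y

1.551051 mm/y


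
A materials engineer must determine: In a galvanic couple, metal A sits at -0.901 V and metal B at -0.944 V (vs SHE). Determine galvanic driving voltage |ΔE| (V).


Driving voltage is the absolute potential difference.
|ΔE| = |-0.901 − (-0.944)| = 0.043 V

0.043 V


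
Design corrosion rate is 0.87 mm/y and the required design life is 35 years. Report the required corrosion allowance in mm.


Corrosion allowance = CR × design life
CA = 0.87 * 35 = 30.45 mm

30.45 mm


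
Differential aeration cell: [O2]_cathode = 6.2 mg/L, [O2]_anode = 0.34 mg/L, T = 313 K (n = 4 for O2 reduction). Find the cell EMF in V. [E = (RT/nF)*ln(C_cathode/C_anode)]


Apply the Nernst concentration-cell relation: E = (RT/nF)*ln(C_cathode/C_anode)
RT/nF = 8.314*313/(4*96485) = 0.00674271 V
ln(6.2/0.34) = 2.90336
E = 0.00674271 * 2.90336 = 0.01958 V

0.01958 V


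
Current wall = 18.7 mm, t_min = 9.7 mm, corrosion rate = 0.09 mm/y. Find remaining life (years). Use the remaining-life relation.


Apply the remaining-life relation: RL = (t_current − t_min) / CR
RL = (18.7 − 9.7) / 0.09 = 9.0 / 0.09 = 100.0 years

100.0 years


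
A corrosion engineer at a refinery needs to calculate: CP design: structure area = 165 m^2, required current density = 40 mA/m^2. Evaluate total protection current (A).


I = area * current density, then convert mA → A (÷1000)
I = 165 * 40 / 1000 = 6.6 A

6.6 A


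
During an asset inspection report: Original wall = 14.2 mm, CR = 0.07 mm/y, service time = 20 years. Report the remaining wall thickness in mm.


Remaining wall = original − CR × time
t = 14.2 − 0.07*20 = 14.2 − 1.4 = 12.8 mm

12.8 mm


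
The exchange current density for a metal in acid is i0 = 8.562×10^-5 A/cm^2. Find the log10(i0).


i0 = 8.562×10^-5 A/cm^2
log10(i0) = -4.067

-4.067


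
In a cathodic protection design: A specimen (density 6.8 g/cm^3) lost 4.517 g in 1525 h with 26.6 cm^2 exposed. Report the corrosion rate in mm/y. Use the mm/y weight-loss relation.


Apply the mm/y weight-loss relation: CR = 87600 * W / (D * A * T)
Numerator: 87600 * 4.517 = 395689.2
Denominator: 6.8 * 26.6 * 1525 = 275842.0
CR = 395689.2 / 275842.0 = 1.434478 mm/y

1.434478 mm/y


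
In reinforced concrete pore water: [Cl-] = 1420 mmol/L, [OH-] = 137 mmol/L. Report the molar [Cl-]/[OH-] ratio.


Threshold parameter = [Cl-] / [OH-] (molar basis; both in mmol/L, so units cancel)
Ratio = 1420 / 137 = 10.36

10.36


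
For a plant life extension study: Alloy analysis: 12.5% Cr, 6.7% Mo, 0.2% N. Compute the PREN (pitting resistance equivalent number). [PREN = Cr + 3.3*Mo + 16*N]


Apply the PREN formula: PREN = Cr + 3.3*Mo + 16*N
PREN = 12.5 + 3.3*6.7 + 16*0.2
PREN = 12.5 + 22.11 + 3.2 = 37.81

37.81


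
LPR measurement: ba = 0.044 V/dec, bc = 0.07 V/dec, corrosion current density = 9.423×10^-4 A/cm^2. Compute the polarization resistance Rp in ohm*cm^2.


Apply the Stern-Geary equation: Rp = ba*bc / (2.303*icorr*(ba+bc))
ba*bc = 0.044*0.07 = 0.00308
ba+bc = 0.114; 2.303*icorr*(ba+bc) = 2.303*9.423×10^-4*0.114 = 2.4739333×10^-4
Rp = 0.00308 / 2.4739333×10^-4 = 12.4 ohm*cm^2

12.4 ohm*cm^2


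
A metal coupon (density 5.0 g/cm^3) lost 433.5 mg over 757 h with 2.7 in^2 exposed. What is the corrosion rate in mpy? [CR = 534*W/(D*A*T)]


Apply the mpy weight-loss relation: CR = 534 * W / (D * A * T)
Numerator: 534 * 433.5 = 231489.0
Denominator: 5.0 * 2.7 * 757 = 10219.5
CR = 231489.0 / 10219.5 = 22.6517 mpy

22.6517 mpy


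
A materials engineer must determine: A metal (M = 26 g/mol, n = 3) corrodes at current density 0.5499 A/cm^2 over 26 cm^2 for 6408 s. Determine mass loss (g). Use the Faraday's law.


Apply Faraday's law: m = i*A*t*M / (n*F)
Total charge passed Q = i*A*t = 0.5499*26*6408 = 91617.7392 C
m = Q*M/(n*F) = 91617.7392*26/(3*96485) = 8.229 g

8.229 g


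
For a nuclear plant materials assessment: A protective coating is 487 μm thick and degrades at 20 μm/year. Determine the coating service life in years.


Service life = thickness / degradation rate
Life = 487 / 20 = 24.4 years

24.4 years


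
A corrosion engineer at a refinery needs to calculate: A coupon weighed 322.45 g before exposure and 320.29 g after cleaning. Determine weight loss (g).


Weight loss = initial − final
WL = 322.45 − 320.29 = 2.16 g

2.16 g


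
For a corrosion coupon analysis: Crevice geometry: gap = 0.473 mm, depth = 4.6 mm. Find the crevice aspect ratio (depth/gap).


Aspect ratio = depth / gap
Ratio = 4.6 / 0.473 = 9.7

9.7


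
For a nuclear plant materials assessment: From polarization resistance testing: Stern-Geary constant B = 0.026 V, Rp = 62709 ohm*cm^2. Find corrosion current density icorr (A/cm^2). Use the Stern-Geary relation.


Apply the Stern-Geary relation: icorr = B / Rp
icorr = 0.026 / 62709 = 4.146×10^-7 A/cm^2

4.146×10^-7 A/cm^2


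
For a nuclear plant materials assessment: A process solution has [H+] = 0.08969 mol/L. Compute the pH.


pH = −log10[H+]
pH = −log10(0.08969) = 1.05

1.05


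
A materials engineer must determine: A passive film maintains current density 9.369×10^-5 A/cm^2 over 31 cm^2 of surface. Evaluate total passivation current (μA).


I = i_pass * A, then convert A → μA (×10^6)
I = 9.369×10^-5 * 31 * 10^6 = 2904.39 μA

2904.39 μA


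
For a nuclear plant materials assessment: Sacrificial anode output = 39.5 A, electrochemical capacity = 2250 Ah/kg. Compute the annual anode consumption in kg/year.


Annual consumption = current * hours per year / capacity
Rate = 39.5 * 8760 / 2250 = 153.8 kg/year

153.8 kg/year


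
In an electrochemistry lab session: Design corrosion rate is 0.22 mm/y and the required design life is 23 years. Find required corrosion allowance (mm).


Corrosion allowance = CR × design life
CA = 0.22 * 23 = 5.06 mm

5.06 mm


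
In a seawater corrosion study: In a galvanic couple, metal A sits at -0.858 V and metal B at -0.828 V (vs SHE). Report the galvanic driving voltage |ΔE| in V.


Driving voltage is the absolute potential difference.
|ΔE| = |-0.858 − (-0.828)| = 0.03 V

0.03 V


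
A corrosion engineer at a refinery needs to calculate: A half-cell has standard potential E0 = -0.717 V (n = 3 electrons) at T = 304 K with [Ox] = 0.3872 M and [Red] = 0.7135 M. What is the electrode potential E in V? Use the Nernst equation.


Apply the Nernst equation: E = E0 + (RT/nF)*ln([Ox]/[Red])
Step 1: RT/nF = 8.314*304/(3*96485) = 0.00873178 V
Step 2: [Ox]/[Red] = 0.3872/0.7135 = 0.542677
Step 3: ln(0.542677) = -0.611241
Step 4: correction = 0.00873178 * -0.611241 = -0.005 V
E = -0.717 + -0.005 = -0.722 V

-0.722 V


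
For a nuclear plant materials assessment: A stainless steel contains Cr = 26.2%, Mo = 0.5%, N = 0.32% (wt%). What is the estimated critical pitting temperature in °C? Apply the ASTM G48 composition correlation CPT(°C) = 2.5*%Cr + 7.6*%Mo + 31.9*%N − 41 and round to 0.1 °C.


Apply the ASTM G48 empirical CPT estimate: CPT(°C) = 2.5*%Cr + 7.6*%Mo + 31.9*%N − 41
2.5*26.2 = 65.5; 7.6*0.5 = 3.8; 31.9*0.32 = 10.208
CPT = 65.5 + 3.8 + 10.208 − 41 = 38.508 °C
Rounded to 0.1 °C: CPT ≈ 38.5 °C

38.5 °C


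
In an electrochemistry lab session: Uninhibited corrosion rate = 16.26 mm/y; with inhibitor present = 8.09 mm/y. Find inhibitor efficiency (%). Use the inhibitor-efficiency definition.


Apply the inhibitor-efficiency definition: IE = (CR_blank − CR_inh)/CR_blank × 100
IE = (16.26 − 8.09) / 16.26 × 100
IE = 8.17 / 16.26 × 100 = 50.2 %

50.2 %


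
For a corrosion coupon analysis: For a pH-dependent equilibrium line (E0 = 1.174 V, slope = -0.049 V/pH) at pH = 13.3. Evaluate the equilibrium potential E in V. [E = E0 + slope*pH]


Apply the Pourbaix line equation: E = E0 + slope*pH
E = 1.174 + (-0.049)*13.3 = 1.174 + (-0.6517) = 0.5223 V
Rounded to 4 decimal places: E = 0.5223 V

0.5223 V


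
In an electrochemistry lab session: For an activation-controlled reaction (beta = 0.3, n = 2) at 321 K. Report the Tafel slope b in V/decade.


Apply the Tafel slope relation: b = 2.303*R*T/(beta*n*F)
Numerator: 2.303 * 8.314 * 321 = 6146.23
Denominator: 0.3 * 2 * 96485 = 57891.0
b = 6146.23 / 57891.0 = 0.1062 V/decade

0.1062 V/decade


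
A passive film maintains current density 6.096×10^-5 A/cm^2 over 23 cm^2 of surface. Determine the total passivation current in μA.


I = i_pass * A, then convert A → μA (×10^6)
I = 6.096×10^-5 * 23 * 10^6 = 1402.08 μA

1402.08 μA


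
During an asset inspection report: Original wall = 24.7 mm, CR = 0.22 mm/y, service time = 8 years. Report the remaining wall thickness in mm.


Remaining wall = original − CR × time
t = 24.7 − 0.22*8 = 24.7 − 1.76 = 22.94 mm

22.94 mm


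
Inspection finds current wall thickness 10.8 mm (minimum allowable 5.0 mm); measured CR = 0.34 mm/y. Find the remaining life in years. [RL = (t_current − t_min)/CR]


Apply the remaining-life relation: RL = (t_current − t_min) / CR
RL = (10.8 − 5.0) / 0.34 = 5.8 / 0.34 = 17.1 years

17.1 years


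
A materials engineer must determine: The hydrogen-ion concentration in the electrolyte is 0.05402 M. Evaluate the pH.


pH = −log10[H+]
pH = −log10(0.05402) = 1.27

1.27


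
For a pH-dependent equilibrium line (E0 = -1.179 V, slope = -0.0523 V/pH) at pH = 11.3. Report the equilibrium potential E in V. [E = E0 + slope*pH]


Apply the Pourbaix line equation: E = E0 + slope*pH
E = -1.179 + (-0.0523)*11.3 = -1.179 + (-0.59099) = -1.76999 V
Rounded to 4 decimal places: E = -1.7700 V

-1.7700 V


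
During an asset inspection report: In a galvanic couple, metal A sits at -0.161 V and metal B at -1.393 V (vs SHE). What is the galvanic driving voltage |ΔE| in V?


Driving voltage is the absolute potential difference.
|ΔE| = |-0.161 − (-1.393)| = 1.232 V

1.232 V


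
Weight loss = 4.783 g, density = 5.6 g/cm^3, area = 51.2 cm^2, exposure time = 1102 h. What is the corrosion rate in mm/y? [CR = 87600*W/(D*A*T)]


Apply the mm/y weight-loss relation: CR = 87600 * W / (D * A * T)
Numerator: 87600 * 4.783 = 418990.8
Denominator: 5.6 * 51.2 * 1102 = 315965.44
CR = 418990.8 / 315965.44 = 1.3261 mm/y

1.3261 mm/y


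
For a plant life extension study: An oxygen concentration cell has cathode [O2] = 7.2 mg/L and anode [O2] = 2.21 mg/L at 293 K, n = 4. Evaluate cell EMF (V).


Apply the Nernst concentration-cell relation: E = (RT/nF)*ln(C_cathode/C_anode)
RT/nF = 8.314*293/(4*96485) = 0.00631187 V
ln(7.2/2.21) = 1.18109
E = 0.00631187 * 1.18109 = 0.00745 V

0.00745 V


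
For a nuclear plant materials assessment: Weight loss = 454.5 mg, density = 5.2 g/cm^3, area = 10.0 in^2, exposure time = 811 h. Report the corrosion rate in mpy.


Apply the mpy weight-loss relation: CR = 534 * W / (D * A * T)
Numerator: 534 * 454.5 = 242703.0
Denominator: 5.2 * 10.0 * 811 = 42172.0
CR = 242703.0 / 42172.0 = 5.7551 mpy

5.7551 mpy


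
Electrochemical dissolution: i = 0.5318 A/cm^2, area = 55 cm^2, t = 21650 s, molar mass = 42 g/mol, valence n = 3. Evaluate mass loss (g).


Apply Faraday's law: m = i*A*t*M / (n*F)
Total charge passed Q = i*A*t = 0.5318*55*21650 = 633240.85 C
m = Q*M/(n*F) = 633240.85*42/(3*96485) = 91.88342 g

91.88342 g


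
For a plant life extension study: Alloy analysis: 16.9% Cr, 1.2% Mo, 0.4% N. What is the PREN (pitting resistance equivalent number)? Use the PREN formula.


Apply the PREN formula: PREN = Cr + 3.3*Mo + 16*N
PREN = 16.9 + 3.3*1.2 + 16*0.4
PREN = 16.9 + 3.96 + 6.4 = 27.26

27.26


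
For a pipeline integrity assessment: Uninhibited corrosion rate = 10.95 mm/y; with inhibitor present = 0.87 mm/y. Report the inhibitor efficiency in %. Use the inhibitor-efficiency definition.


Apply the inhibitor-efficiency definition: IE = (CR_blank − CR_inh)/CR_blank × 100
IE = (10.95 − 0.87) / 10.95 × 100
IE = 10.08 / 10.95 × 100 = 92.1 %

92.1 %


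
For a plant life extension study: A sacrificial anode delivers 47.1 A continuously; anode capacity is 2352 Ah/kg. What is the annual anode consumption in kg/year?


Annual consumption = current * hours per year / capacity
Rate = 47.1 * 8760 / 2352 = 175.4 kg/year

175.4 kg/year


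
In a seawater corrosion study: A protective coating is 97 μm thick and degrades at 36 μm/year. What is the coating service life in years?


Service life = thickness / degradation rate
Life = 97 / 36 = 2.7 years

2.7 years


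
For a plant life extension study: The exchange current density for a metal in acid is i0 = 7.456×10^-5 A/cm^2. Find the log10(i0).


i0 = 7.456×10^-5 A/cm^2
log10(i0) = -4.127

-4.127


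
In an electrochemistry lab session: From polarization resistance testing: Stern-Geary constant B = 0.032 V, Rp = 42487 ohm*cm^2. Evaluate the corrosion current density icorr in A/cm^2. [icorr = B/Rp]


Apply the Stern-Geary relation: icorr = B / Rp
icorr = 0.032 / 42487 = 7.532×10^-7 A/cm^2

7.532×10^-7 A/cm^2


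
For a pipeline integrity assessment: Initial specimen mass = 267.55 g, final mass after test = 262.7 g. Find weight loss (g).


Weight loss = initial − final
WL = 267.55 − 262.7 = 4.85 g

4.85 g


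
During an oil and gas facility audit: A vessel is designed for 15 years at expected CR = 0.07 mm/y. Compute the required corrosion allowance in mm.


Corrosion allowance = CR × design life
CA = 0.07 * 15 = 1.05 mm

1.05 mm


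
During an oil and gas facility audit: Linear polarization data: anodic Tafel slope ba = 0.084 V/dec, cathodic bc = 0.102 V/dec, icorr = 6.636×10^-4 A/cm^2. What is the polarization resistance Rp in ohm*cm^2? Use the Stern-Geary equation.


Apply the Stern-Geary equation: Rp = ba*bc / (2.303*icorr*(ba+bc))
ba*bc = 0.084*0.102 = 0.008568
ba+bc = 0.186; 2.303*icorr*(ba+bc) = 2.303*6.636×10^-4*0.186 = 2.8425837×10^-4
Rp = 0.008568 / 2.8425837×10^-4 = 30.1 ohm*cm^2

30.1 ohm*cm^2


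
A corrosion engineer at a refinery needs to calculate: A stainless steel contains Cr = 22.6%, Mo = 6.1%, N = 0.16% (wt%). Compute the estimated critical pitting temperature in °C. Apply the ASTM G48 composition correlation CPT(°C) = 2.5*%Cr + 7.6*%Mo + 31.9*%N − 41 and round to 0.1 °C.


Apply the ASTM G48 empirical CPT estimate: CPT(°C) = 2.5*%Cr + 7.6*%Mo + 31.9*%N − 41
2.5*22.6 = 56.5; 7.6*6.1 = 46.36; 31.9*0.16 = 5.104
CPT = 56.5 + 46.36 + 5.104 − 41 = 66.964 °C
Rounded to 0.1 °C: CPT ≈ 67.0 °C

67.0 °C


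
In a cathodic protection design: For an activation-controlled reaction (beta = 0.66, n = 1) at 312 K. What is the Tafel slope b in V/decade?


Apply the Tafel slope relation: b = 2.303*R*T/(beta*n*F)
Numerator: 2.303 * 8.314 * 312 = 5973.91
Denominator: 0.66 * 1 * 96485 = 63680.1
b = 5973.91 / 63680.1 = 0.094 V/decade

0.094 V/decade


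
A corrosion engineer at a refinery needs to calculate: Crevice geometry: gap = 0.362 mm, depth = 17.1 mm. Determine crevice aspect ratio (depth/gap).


Aspect ratio = depth / gap
Ratio = 17.1 / 0.362 = 47.2

47.2


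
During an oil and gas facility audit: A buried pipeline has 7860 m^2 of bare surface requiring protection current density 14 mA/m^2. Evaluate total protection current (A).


I = area * current density, then convert mA → A (÷1000)
I = 7860 * 14 / 1000 = 110.04 A

110.04 A


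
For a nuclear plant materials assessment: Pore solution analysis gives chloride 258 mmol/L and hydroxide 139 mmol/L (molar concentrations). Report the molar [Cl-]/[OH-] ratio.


Threshold parameter = [Cl-] / [OH-] (molar basis; both in mmol/L, so units cancel)
Ratio = 258 / 139 = 1.86

1.86


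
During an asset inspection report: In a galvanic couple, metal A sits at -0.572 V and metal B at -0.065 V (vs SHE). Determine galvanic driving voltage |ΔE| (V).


Driving voltage is the absolute potential difference.
|ΔE| = |-0.572 − (-0.065)| = 0.507 V

0.507 V


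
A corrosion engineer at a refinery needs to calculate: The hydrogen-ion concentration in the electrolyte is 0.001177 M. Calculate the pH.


pH = −log10[H+]
pH = −log10(0.001177) = 2.93

2.93


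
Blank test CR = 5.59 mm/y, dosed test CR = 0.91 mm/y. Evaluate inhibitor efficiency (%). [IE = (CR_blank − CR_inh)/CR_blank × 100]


Apply the inhibitor-efficiency definition: IE = (CR_blank − CR_inh)/CR_blank × 100
IE = (5.59 − 0.91) / 5.59 × 100
IE = 4.68 / 5.59 × 100 = 83.7 %

83.7 %


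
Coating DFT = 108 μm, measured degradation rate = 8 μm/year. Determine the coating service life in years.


Service life = thickness / degradation rate
Life = 108 / 8 = 13.5 years

13.5 years


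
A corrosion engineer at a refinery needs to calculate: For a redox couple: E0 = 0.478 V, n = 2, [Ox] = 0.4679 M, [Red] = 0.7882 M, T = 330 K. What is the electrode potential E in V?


Apply the Nernst equation: E = E0 + (RT/nF)*ln([Ox]/[Red])
Step 1: RT/nF = 8.314*330/(2*96485) = 0.01421786 V
Step 2: [Ox]/[Red] = 0.4679/0.7882 = 0.593631
Step 3: ln(0.593631) = -0.521497
Step 4: correction = 0.01421786 * -0.521497 = -0.007 V
E = 0.478 + -0.007 = 0.471 V

0.471 V


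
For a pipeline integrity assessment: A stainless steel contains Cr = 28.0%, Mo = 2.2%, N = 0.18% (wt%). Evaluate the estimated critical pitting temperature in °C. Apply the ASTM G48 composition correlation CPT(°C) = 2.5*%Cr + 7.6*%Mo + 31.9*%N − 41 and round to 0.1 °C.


Apply the ASTM G48 empirical CPT estimate: CPT(°C) = 2.5*%Cr + 7.6*%Mo + 31.9*%N − 41
2.5*28.0 = 70; 7.6*2.2 = 16.72; 31.9*0.18 = 5.742
CPT = 70 + 16.72 + 5.742 − 41 = 51.462 °C
Rounded to 0.1 °C: CPT ≈ 51.5 °C

51.5 °C


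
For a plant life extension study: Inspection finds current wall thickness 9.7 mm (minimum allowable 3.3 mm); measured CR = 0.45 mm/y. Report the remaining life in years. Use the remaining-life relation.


Apply the remaining-life relation: RL = (t_current − t_min) / CR
RL = (9.7 − 3.3) / 0.45 = 6.4 / 0.45 = 14.2 years

14.2 years


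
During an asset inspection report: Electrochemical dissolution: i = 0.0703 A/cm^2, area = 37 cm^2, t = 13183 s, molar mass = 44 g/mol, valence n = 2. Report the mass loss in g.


Apply Faraday's law: m = i*A*t*M / (n*F)
Total charge passed Q = i*A*t = 0.0703*37*13183 = 34290.3013 C
m = Q*M/(n*F) = 34290.3013*44/(2*96485) = 7.81869 g

7.81869 g


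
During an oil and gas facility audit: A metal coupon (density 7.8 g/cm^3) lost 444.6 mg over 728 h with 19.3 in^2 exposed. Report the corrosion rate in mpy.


Apply the mpy weight-loss relation: CR = 534 * W / (D * A * T)
Numerator: 534 * 444.6 = 237416.4
Denominator: 7.8 * 19.3 * 728 = 109593.12
CR = 237416.4 / 109593.12 = 2.16634 mpy

2.16634 mpy


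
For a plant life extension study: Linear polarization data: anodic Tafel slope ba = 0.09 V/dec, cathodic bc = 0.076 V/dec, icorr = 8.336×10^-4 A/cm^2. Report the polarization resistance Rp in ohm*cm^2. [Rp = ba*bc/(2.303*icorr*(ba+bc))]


Apply the Stern-Geary equation: Rp = ba*bc / (2.303*icorr*(ba+bc))
ba*bc = 0.09*0.076 = 0.00684
ba+bc = 0.166; 2.303*icorr*(ba+bc) = 2.303*8.336×10^-4*0.166 = 3.1868361×10^-4
Rp = 0.00684 / 3.1868361×10^-4 = 21.5 ohm*cm^2

21.5 ohm*cm^2


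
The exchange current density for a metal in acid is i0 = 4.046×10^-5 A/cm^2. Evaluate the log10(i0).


i0 = 4.046×10^-5 A/cm^2
log10(i0) = -4.393

-4.393


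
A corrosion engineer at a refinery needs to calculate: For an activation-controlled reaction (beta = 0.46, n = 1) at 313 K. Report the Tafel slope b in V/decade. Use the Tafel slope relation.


Apply the Tafel slope relation: b = 2.303*R*T/(beta*n*F)
Numerator: 2.303 * 8.314 * 313 = 5993.06
Denominator: 0.46 * 1 * 96485 = 44383.1
b = 5993.06 / 44383.1 = 0.135 V/decade

0.135 V/decade


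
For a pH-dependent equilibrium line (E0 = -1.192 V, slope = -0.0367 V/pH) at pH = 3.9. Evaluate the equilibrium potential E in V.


Apply the Pourbaix line equation: E = E0 + slope*pH
E = -1.192 + (-0.0367)*3.9 = -1.192 + (-0.14313) = -1.33513 V
Rounded to 3 decimal places: E = -1.335 V

-1.335 V


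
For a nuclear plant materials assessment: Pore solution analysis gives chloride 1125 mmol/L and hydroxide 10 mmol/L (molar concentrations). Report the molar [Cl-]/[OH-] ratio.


Threshold parameter = [Cl-] / [OH-] (molar basis; both in mmol/L, so units cancel)
Ratio = 1125 / 10 = 112.5

112.5
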